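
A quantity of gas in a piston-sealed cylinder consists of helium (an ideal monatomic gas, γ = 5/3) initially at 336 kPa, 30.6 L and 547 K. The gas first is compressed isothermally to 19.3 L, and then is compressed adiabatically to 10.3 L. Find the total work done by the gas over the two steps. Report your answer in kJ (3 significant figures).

Step 1 (isothermal): W = P₁V₁ ln(V₂/V₁) = (10282) ln(19.3/30.6) = -4739 J.
After step 1: P = 532.7 kPa, V = 19.3 L, T = 547 K.
Step 2 (adiabatic): W = (P₁V₁ − P₂V₂)/(γ−1) = (10282 − 15627)/0.667 = -8018 J.
W_total = -4739 − 8018 = -12757 J.

W_total ≈ -12.8 kJ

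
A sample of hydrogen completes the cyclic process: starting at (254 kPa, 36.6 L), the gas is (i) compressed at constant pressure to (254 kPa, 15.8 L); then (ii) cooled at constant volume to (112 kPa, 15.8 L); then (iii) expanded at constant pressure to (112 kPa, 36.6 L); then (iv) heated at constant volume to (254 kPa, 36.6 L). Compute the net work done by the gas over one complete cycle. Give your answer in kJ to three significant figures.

W_net ≈ -2.95 kJ

Constant-volume legs do no work.
W(i) = (254)(15.8 − 36.6) = -5283 J; W(iii) = (112)(36.6 − 15.8) = 2330 J.
W_net = -5283 + 2330 = -2954 J (the counter-clockwise enclosed area).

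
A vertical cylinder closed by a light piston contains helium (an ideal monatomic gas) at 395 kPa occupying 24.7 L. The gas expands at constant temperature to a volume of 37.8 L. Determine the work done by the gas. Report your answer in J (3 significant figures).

Isothermal: W = nRT ln(V₂/V₁) = P₁V₁ ln(V₂/V₁).
P₁V₁ = (395 kPa)(24.7 L) = 9756 J.
W = 9756 × ln(37.8/24.7) = 9756 × 0.4255
W_by_gas = 4151 J.

W ≈ 4150 J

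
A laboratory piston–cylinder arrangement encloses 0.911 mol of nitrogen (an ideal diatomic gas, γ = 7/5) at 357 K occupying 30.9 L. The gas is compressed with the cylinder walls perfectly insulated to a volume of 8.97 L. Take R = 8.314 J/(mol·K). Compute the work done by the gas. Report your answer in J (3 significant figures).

W ≈ -4330 J

Adiabatic: TV^(γ−1) = const with γ = 7/5.
T₂ = T₁ (V₁/V₂)^(γ−1) = 357 × (30.9/8.97)^0.4 = 357 × 1.64 = 585.5 K.
W_by = nCᵥ(T₁ − T₂) = (0.911)(20.79)(357 − 585.5) = -4327 J.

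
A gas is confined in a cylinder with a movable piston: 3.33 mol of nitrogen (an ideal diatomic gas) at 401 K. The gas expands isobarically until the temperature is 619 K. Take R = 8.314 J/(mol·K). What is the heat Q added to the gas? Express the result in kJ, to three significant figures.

Isobaric: W = nRΔT = (3.33)(8.314)(218) = 6035 J.
ΔU = nCᵥΔT with Cᵥ = 5R/2: ΔU = (3.33)(20.79)(218) = 15089 J.
Q = ΔU + W = 15089 + 6035 = 21124 J.

Q ≈ 21.1 kJ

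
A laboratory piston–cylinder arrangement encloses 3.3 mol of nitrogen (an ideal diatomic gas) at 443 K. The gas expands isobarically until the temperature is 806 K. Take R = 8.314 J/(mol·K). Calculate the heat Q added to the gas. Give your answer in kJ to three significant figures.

Isobaric: W = nRΔT = (3.3)(8.314)(363) = 9959 J.
ΔU = nCᵥΔT with Cᵥ = 5R/2: ΔU = (3.3)(20.79)(363) = 24898 J.
Q = ΔU + W = 24898 + 9959 = 34858 J.

Q ≈ 34.9 kJ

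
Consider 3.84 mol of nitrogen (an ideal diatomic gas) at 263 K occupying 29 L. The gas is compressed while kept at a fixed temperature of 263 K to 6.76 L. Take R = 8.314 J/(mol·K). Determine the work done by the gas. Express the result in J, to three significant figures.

W ≈ -12200 J

Isothermal: W = nRT ln(V₂/V₁).
W = (3.84)(8.314)(263) × ln(6.76/29)
  = 8396 × -1.456
W_by_gas = -12228 J.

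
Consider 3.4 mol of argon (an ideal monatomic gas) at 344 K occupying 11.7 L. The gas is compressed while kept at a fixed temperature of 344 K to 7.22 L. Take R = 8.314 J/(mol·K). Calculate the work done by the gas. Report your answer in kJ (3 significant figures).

Isothermal: W = nRT ln(V₂/V₁).
W = (3.4)(8.314)(344) × ln(7.22/11.7)
  = 9724 × -0.4827
W_by_gas = -4694 J.

W ≈ -4.69 kJ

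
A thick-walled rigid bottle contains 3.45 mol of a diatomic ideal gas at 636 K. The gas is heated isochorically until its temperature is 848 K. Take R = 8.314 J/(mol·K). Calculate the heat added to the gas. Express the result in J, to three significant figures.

Q ≈ 15200 J

Constant volume ⇒ W = 0, so Q = ΔU = nCᵥΔT with Cᵥ = 5R/2 = 20.79 J/(mol·K).
ΔU = (3.45)(20.79)(848 − 636) = 15202 J.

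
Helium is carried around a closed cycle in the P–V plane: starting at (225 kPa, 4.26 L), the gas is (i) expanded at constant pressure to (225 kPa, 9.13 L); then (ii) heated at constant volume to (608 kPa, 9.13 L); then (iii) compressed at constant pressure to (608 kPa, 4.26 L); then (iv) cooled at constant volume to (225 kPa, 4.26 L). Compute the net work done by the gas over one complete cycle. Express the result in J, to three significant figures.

Constant-volume legs do no work.
W(i) = (225)(9.13 − 4.26) = 1096 J; W(iii) = (608)(4.26 − 9.13) = -2961 J.
W_net = 1096 − 2961 = -1865 J (the counter-clockwise enclosed area).

W_net ≈ -1870 J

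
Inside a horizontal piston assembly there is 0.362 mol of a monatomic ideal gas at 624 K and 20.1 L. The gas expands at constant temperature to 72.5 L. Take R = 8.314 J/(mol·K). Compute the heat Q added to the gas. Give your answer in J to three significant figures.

Isothermal ⇒ ΔU = 0, so Q = W = nRT ln(V₂/V₁).
Q = (0.362)(8.314)(624) ln(72.5/20.1) = 1878 × 1.283 = 2409 J.

Q ≈ 2410 J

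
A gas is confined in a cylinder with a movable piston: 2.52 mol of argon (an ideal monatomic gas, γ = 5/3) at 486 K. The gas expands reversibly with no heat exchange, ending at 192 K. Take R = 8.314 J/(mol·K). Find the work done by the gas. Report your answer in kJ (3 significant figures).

W ≈ 9.24 kJ

Adiabatic ⇒ Q = 0, so W_by = −ΔU = nCᵥ(T₁ − T₂).
Cᵥ = 3R/2 = 12.47 J/(mol·K).
W = (2.52)(12.47)(486 − 192) = 9240 J.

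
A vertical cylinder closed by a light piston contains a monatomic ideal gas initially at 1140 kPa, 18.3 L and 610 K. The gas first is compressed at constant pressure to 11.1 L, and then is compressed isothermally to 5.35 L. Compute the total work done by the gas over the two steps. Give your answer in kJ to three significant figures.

W_total ≈ -17.4 kJ

Step 1 (isobaric): W = PΔV = (1140 kPa)(11.1 − 18.3 L) = -8208 J.
After step 1: P = 1140 kPa, V = 11.1 L, T = 370 K.
Step 2 (isothermal): W = P₁V₁ ln(V₂/V₁) = (12654) ln(5.35/11.1) = -9236 J.
W_total = -8208 − 9236 = -17444 J.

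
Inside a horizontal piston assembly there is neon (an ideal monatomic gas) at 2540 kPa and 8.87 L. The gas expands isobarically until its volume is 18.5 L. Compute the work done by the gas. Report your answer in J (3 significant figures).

W ≈ 24500 J

Isobaric: W = P ΔV.
W = (2540 kPa)(18.5 − 8.87 L) = (2540)(9.63) = 24460 J.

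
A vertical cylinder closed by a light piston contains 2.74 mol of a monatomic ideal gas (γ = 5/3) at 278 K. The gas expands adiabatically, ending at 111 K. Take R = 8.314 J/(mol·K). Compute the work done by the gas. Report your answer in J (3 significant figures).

W ≈ 5710 J

Adiabatic ⇒ Q = 0, so W_by = −ΔU = nCᵥ(T₁ − T₂).
Cᵥ = 3R/2 = 12.47 J/(mol·K).
W = (2.74)(12.47)(278 − 111) = 5706 J.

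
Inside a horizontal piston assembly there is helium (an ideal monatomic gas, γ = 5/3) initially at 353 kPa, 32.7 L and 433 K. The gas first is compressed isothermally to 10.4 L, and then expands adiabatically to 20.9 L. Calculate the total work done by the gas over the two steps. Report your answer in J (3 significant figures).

W_total ≈ -6780 J

Step 1 (isothermal): W = P₁V₁ ln(V₂/V₁) = (11543) ln(10.4/32.7) = -13223 J.
After step 1: P = 1110 kPa, V = 10.4 L, T = 433 K.
Step 2 (adiabatic): W = (P₁V₁ − P₂V₂)/(γ−1) = (11543 − 7248)/0.667 = 6442 J.
W_total = -13223 + 6442 = -6781 J.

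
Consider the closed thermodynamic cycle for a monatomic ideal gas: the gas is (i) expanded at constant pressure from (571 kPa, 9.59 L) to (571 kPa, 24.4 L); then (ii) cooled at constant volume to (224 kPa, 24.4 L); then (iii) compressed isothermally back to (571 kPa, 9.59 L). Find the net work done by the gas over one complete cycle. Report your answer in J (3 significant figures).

W_net ≈ 3350 J

Leg (i): W = PΔV = (571)(24.4 − 9.59) = 8457 J.
Leg (ii): W = 0.
Leg (iii): W = PᵢVᵢ ln(V_f/Vᵢ) = (5466) ln(9.59/24.4) = -5104 J.
W_net = 8457 − 5104 = 3352 J.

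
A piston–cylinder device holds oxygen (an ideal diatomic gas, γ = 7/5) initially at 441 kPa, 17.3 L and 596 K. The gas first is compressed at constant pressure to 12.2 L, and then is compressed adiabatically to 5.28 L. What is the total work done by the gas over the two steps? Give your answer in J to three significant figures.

Step 1 (isobaric): W = PΔV = (441 kPa)(12.2 − 17.3 L) = -2249 J.
After step 1: P = 441 kPa, V = 12.2 L, T = 420.3 K.
Step 2 (adiabatic): W = (P₁V₁ − P₂V₂)/(γ−1) = (5380 − 7521)/0.4 = -5353 J.
W_total = -2249 − 5353 = -7602 J.

W_total ≈ -7600 J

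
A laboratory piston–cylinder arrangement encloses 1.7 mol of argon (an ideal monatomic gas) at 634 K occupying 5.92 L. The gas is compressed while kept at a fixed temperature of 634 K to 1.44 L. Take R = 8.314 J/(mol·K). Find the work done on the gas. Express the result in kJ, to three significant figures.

W ≈ 12.7 kJ

Isothermal: W = nRT ln(V₂/V₁).
W = (1.7)(8.314)(634) × ln(1.44/5.92)
  = 8961 × -1.414
W_by_gas = -12668 J; work on gas = −W_by = 12668 J.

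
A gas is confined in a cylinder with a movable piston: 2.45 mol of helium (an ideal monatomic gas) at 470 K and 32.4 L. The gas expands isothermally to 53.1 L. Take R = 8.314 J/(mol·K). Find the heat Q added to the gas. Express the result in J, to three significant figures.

Isothermal ⇒ ΔU = 0, so Q = W = nRT ln(V₂/V₁).
Q = (2.45)(8.314)(470) ln(53.1/32.4) = 9574 × 0.494 = 4730 J.

Q ≈ 4730 J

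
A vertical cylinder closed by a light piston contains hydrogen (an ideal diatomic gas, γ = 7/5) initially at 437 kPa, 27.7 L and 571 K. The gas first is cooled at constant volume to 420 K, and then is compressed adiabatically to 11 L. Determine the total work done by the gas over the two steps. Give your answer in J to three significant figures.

Step 1 (isochoric): W = 0 (constant volume).
After step 1: P = 321.4 kPa (V unchanged).
Step 2 (adiabatic): W = (P₁V₁ − P₂V₂)/(γ−1) = (8904 − 12883)/0.4 = -9947 J.
W_total = 0 − 9947 = -9947 J.

W_total ≈ -9950 J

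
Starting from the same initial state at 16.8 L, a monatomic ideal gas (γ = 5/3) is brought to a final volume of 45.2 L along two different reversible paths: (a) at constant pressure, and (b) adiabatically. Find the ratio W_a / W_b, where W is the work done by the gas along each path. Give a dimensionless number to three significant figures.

Path (a) isobaric: W = P₁(V₂ − V₁) → W_a/(P₁V₁) = 1.69.
Path (b) adiabatic: W = P₁V₁(1 − (V₁/V₂)^(γ−1))/(γ−1) → W_b/(P₁V₁) = 0.7246.
W_a / W_b = 1.69 / 0.7246 = 2.333.

W_a / W_b ≈ 2.33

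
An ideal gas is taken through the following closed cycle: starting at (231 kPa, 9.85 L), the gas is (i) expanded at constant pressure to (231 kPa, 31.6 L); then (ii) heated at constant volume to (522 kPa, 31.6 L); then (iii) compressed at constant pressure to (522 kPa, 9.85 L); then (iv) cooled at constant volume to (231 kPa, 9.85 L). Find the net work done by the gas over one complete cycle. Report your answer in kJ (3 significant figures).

W_net ≈ -6.33 kJ

Constant-volume legs do no work.
W(i) = (231)(31.6 − 9.85) = 5024 J; W(iii) = (522)(9.85 − 31.6) = -11354 J.
W_net = 5024 − 11354 = -6329 J (the counter-clockwise enclosed area).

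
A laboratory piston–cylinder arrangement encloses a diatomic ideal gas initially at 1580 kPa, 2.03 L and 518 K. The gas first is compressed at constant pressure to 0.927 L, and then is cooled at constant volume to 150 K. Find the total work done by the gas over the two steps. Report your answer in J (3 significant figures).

Step 1 (isobaric): W = PΔV = (1580 kPa)(0.927 − 2.03 L) = -1743 J.
Step 2 (isochoric): W = 0 (constant volume).
W_total = -1743 + 0 = -1743 J.

W_total ≈ -1740 J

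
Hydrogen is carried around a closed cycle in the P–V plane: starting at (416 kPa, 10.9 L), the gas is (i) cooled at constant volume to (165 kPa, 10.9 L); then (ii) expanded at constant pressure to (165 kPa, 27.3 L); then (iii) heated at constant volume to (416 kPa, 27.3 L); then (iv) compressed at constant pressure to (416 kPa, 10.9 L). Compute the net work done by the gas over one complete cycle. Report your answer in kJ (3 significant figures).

Constant-volume legs do no work.
W(ii) = (165)(27.3 − 10.9) = 2706 J; W(iv) = (416)(10.9 − 27.3) = -6822 J.
W_net = 2706 − 6822 = -4116 J (the counter-clockwise enclosed area).

W_net ≈ -4.12 kJ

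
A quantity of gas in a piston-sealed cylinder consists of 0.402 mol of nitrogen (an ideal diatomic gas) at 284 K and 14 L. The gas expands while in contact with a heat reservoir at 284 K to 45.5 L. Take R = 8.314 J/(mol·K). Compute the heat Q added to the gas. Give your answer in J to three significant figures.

Isothermal ⇒ ΔU = 0, so Q = W = nRT ln(V₂/V₁).
Q = (0.402)(8.314)(284) ln(45.5/14) = 949.2 × 1.179 = 1119 J.

Q ≈ 1120 J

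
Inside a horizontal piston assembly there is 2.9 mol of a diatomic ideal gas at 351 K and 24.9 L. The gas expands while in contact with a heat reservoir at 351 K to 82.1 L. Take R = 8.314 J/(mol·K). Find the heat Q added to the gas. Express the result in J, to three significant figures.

Isothermal ⇒ ΔU = 0, so Q = W = nRT ln(V₂/V₁).
Q = (2.9)(8.314)(351) ln(82.1/24.9) = 8463 × 1.193 = 10097 J.

Q ≈ 10100 J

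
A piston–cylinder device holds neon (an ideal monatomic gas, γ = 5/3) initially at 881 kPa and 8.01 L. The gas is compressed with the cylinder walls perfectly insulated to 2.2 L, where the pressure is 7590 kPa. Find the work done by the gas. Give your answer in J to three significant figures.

Adiabatic: W = (P₁V₁ − P₂V₂)/(γ − 1) with γ = 5/3.
P₁V₁ = 7057 J, P₂V₂ = 16698 J.
W = (7057 − 16698) / 0.6667 = -14462 J.

W ≈ -14500 J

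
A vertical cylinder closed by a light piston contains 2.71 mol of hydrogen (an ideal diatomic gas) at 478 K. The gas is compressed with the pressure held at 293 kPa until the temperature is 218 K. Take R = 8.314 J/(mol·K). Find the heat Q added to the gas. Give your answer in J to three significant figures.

Isobaric: W = nRΔT = (2.71)(8.314)(-260) = -5858 J.
ΔU = nCᵥΔT with Cᵥ = 5R/2: ΔU = (2.71)(20.79)(-260) = -14645 J.
Q = ΔU + W = -14645 − 5858 = -20503 J.

Q ≈ -20500 J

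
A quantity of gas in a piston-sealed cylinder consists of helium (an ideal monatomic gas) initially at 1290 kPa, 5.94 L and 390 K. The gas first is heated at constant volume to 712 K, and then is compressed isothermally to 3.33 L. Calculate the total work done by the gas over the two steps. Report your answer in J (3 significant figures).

W_total ≈ -8100 J

Step 1 (isochoric): W = 0 (constant volume).
After step 1: P = 2355 kPa (V unchanged).
Step 2 (isothermal): W = P₁V₁ ln(V₂/V₁) = (13989) ln(3.33/5.94) = -8096 J.
W_total = 0 − 8096 = -8096 J.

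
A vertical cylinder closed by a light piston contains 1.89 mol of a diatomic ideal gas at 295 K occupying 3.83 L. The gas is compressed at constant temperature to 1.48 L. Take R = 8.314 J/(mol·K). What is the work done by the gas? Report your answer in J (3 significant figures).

Isothermal: W = nRT ln(V₂/V₁).
W = (1.89)(8.314)(295) × ln(1.48/3.83)
  = 4635 × -0.9508
W_by_gas = -4408 J.

W ≈ -4410 J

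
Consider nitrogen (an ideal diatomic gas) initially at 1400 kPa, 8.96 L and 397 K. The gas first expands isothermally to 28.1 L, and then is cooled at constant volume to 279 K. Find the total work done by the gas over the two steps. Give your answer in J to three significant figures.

Step 1 (isothermal): W = P₁V₁ ln(V₂/V₁) = (12544) ln(28.1/8.96) = 14338 J.
Step 2 (isochoric): W = 0 (constant volume).
W_total = 14338 + 0 = 14338 J.

W_total ≈ 14300 J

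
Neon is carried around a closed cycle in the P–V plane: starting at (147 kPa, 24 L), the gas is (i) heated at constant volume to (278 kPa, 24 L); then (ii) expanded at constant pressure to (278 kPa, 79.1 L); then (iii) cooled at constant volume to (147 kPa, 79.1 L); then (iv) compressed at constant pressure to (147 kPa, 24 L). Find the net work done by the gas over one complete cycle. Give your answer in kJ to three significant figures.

W_net ≈ 7.22 kJ

Constant-volume legs do no work.
W(ii) = (278)(79.1 − 24) = 15318 J; W(iv) = (147)(24 − 79.1) = -8100 J.
W_net = 15318 − 8100 = 7218 J (the clockwise enclosed area).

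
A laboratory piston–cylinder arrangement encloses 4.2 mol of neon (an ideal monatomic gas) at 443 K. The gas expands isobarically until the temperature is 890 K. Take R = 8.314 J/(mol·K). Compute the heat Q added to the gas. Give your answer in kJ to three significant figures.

Q ≈ 39.0 kJ

Isobaric: W = nRΔT = (4.2)(8.314)(447) = 15609 J.
ΔU = nCᵥΔT with Cᵥ = 3R/2: ΔU = (4.2)(12.47)(447) = 23413 J.
Q = ΔU + W = 23413 + 15609 = 39022 J.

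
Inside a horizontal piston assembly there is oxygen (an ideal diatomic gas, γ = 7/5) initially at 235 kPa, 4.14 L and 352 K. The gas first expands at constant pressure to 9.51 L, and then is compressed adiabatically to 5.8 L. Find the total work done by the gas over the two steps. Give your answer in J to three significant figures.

W_total ≈ 40.0 J

Step 1 (isobaric): W = PΔV = (235 kPa)(9.51 − 4.14 L) = 1262 J.
After step 1: P = 235 kPa, V = 9.51 L, T = 808.6 K.
Step 2 (adiabatic): W = (P₁V₁ − P₂V₂)/(γ−1) = (2235 − 2724)/0.4 = -1222 J.
W_total = 1262 − 1222 = 39.98 J.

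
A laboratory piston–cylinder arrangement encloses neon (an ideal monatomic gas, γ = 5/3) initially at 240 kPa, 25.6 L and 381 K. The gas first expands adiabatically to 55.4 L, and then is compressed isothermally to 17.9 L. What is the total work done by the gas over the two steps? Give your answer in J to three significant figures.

Step 1 (adiabatic): W = (P₁V₁ − P₂V₂)/(γ−1) = (6144 − 3672)/0.667 = 3708 J.
After step 1: P = 66.29 kPa, V = 55.4 L, T = 227.7 K.
Step 2 (isothermal): W = P₁V₁ ln(V₂/V₁) = (3672) ln(17.9/55.4) = -4149 J.
W_total = 3708 − 4149 = -441.3 J.

W_total ≈ -441 J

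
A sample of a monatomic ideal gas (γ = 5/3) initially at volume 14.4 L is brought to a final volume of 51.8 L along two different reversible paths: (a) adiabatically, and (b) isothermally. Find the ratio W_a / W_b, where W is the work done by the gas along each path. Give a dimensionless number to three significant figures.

Path (a) adiabatic: W = P₁V₁(1 − (V₁/V₂)^(γ−1))/(γ−1) → W_a/(P₁V₁) = 0.8611.
Path (b) isothermal: W = P₁V₁ ln(V₂/V₁) → W_b/(P₁V₁) = 1.28.
W_a / W_b = 0.8611 / 1.28 = 0.6726.

W_a / W_b ≈ 0.673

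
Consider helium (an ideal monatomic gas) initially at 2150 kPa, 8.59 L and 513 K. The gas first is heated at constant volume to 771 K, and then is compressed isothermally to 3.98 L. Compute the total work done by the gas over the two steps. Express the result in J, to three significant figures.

Step 1 (isochoric): W = 0 (constant volume).
After step 1: P = 3231 kPa (V unchanged).
Step 2 (isothermal): W = P₁V₁ ln(V₂/V₁) = (27757) ln(3.98/8.59) = -21354 J.
W_total = 0 − 21354 = -21354 J.

W_total ≈ -21400 J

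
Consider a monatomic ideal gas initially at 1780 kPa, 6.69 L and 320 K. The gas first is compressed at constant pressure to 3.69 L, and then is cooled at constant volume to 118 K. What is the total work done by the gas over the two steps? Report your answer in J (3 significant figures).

Step 1 (isobaric): W = PΔV = (1780 kPa)(3.69 − 6.69 L) = -5340 J.
Step 2 (isochoric): W = 0 (constant volume).
W_total = -5340 + 0 = -5340 J.

W_total ≈ -5340 J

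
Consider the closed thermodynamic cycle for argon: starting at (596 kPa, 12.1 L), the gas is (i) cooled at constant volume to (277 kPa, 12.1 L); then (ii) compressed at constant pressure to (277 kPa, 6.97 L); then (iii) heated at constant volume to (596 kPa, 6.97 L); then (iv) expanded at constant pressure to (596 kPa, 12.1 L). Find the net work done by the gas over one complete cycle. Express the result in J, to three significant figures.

Constant-volume legs do no work.
W(ii) = (277)(6.97 − 12.1) = -1421 J; W(iv) = (596)(12.1 − 6.97) = 3057 J.
W_net = -1421 + 3057 = 1636 J (the clockwise enclosed area).

W_net ≈ 1640 J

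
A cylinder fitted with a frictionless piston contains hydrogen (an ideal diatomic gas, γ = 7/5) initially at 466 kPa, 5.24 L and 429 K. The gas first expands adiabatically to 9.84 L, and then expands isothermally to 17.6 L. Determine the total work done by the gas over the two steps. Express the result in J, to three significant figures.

Step 1 (adiabatic): W = (P₁V₁ − P₂V₂)/(γ−1) = (2442 − 1898)/0.4 = 1360 J.
After step 1: P = 192.9 kPa, V = 9.84 L, T = 333.4 K.
Step 2 (isothermal): W = P₁V₁ ln(V₂/V₁) = (1898) ln(17.6/9.84) = 1103 J.
W_total = 1360 + 1103 = 2464 J.

W_total ≈ 2460 J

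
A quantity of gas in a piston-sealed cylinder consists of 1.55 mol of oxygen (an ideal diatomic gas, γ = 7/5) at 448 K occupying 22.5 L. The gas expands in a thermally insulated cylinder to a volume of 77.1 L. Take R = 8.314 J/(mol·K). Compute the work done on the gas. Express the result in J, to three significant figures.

W ≈ -5610 J

Adiabatic: TV^(γ−1) = const with γ = 7/5.
T₂ = T₁ (V₁/V₂)^(γ−1) = 448 × (22.5/77.1)^0.4 = 448 × 0.611 = 273.7 K.
W_by = nCᵥ(T₁ − T₂) = (1.55)(20.79)(448 − 273.7) = 5614 J.
Work on gas = −W_by = -5614 J.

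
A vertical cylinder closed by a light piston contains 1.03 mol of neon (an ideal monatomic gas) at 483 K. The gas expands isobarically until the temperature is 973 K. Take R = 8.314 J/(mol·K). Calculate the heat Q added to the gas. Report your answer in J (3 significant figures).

Q ≈ 10500 J

Isobaric: W = nRΔT = (1.03)(8.314)(490) = 4196 J.
ΔU = nCᵥΔT with Cᵥ = 3R/2: ΔU = (1.03)(12.47)(490) = 6294 J.
Q = ΔU + W = 6294 + 4196 = 10490 J.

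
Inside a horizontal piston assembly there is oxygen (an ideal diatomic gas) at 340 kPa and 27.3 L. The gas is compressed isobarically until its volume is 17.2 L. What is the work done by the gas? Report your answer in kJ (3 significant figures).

Isobaric: W = P ΔV.
W = (340 kPa)(17.2 − 27.3 L) = (340)(-10.1) = -3434 J.

W ≈ -3.43 kJ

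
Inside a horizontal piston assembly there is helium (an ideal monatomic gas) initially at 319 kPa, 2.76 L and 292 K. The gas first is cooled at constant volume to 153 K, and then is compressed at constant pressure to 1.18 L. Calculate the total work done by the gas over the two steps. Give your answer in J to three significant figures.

Step 1 (isochoric): W = 0 (constant volume).
After step 1: P = 167.1 kPa (V unchanged).
Step 2 (isobaric): W = PΔV = (167.1 kPa)(1.18 − 2.76 L) = -264.1 J.
W_total = 0 − 264.1 = -264.1 J.

W_total ≈ -264 J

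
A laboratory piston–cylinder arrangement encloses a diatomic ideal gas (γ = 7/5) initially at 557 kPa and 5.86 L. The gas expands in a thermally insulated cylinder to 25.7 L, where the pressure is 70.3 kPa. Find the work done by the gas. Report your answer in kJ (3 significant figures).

Adiabatic: W = (P₁V₁ − P₂V₂)/(γ − 1) with γ = 7/5.
P₁V₁ = 3264 J, P₂V₂ = 1807 J.
W = (3264 − 1807) / 0.4 = 3643 J.

W ≈ 3.64 kJ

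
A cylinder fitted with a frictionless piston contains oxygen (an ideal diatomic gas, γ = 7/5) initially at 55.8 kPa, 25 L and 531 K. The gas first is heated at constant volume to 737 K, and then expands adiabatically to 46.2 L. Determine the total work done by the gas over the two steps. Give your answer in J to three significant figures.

Step 1 (isochoric): W = 0 (constant volume).
After step 1: P = 77.45 kPa (V unchanged).
Step 2 (adiabatic): W = (P₁V₁ − P₂V₂)/(γ−1) = (1936 − 1514)/0.4 = 1054 J.
W_total = 0 + 1054 = 1054 J.

W_total ≈ 1050 J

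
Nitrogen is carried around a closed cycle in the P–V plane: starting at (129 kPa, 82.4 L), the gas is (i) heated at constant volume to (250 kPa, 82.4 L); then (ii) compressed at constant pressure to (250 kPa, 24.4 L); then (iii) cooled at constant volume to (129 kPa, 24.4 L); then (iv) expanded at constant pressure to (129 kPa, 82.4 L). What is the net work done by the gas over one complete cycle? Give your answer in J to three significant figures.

W_net ≈ -7020 J

Constant-volume legs do no work.
W(ii) = (250)(24.4 − 82.4) = -14500 J; W(iv) = (129)(82.4 − 24.4) = 7482 J.
W_net = -14500 + 7482 = -7018 J (the counter-clockwise enclosed area).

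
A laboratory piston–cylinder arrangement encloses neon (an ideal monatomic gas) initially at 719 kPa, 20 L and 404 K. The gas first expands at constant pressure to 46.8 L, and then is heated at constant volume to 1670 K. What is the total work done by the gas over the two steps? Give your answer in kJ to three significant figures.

W_total ≈ 19.3 kJ

Step 1 (isobaric): W = PΔV = (719 kPa)(46.8 − 20 L) = 19269 J.
Step 2 (isochoric): W = 0 (constant volume).
W_total = 19269 + 0 = 19269 J.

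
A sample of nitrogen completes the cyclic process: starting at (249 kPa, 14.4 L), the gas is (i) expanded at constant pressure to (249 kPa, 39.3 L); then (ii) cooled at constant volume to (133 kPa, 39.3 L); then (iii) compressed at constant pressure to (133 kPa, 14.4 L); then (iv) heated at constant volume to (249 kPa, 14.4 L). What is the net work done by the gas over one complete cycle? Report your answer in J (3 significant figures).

W_net ≈ 2890 J

Constant-volume legs do no work.
W(i) = (249)(39.3 − 14.4) = 6200 J; W(iii) = (133)(14.4 − 39.3) = -3312 J.
W_net = 6200 − 3312 = 2888 J (the clockwise enclosed area).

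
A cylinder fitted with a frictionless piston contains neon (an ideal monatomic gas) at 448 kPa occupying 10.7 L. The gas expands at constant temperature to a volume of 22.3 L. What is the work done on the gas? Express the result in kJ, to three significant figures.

Isothermal: W = nRT ln(V₂/V₁) = P₁V₁ ln(V₂/V₁).
P₁V₁ = (448 kPa)(10.7 L) = 4794 J.
W = 4794 × ln(22.3/10.7) = 4794 × 0.7343
W_by_gas = 3520 J; work on gas = −W_by = -3520 J.

W ≈ -3.52 kJ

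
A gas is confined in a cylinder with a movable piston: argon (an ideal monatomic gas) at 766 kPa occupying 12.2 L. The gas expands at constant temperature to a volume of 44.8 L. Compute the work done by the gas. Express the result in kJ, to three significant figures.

Isothermal: W = nRT ln(V₂/V₁) = P₁V₁ ln(V₂/V₁).
P₁V₁ = (766 kPa)(12.2 L) = 9345 J.
W = 9345 × ln(44.8/12.2) = 9345 × 1.301
W_by_gas = 12156 J.

W ≈ 12.2 kJ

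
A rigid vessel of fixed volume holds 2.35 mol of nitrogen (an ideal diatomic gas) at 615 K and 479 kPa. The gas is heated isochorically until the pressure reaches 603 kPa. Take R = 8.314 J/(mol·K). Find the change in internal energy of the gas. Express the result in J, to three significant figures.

ΔU ≈ 7780 J

Constant volume ⇒ W = 0, so Q = ΔU = nCᵥΔT with Cᵥ = 5R/2 = 20.79 J/(mol·K).
At constant V, T₂/T₁ = P₂/P₁ ⇒ ΔT = T₁(P₂/P₁ − 1) = 615·(603/479 − 1) = 159.2 K.
ΔU = (2.35)(20.79)(159.2) = 7776 J.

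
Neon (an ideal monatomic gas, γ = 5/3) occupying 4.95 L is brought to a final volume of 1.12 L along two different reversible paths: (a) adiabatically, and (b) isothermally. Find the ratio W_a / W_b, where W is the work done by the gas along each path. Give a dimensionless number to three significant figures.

W_a / W_b ≈ 1.71

Path (a) adiabatic: W = P₁V₁(1 − (V₁/V₂)^(γ−1))/(γ−1) → W_a/(P₁V₁) = -2.54.
Path (b) isothermal: W = P₁V₁ ln(V₂/V₁) → W_b/(P₁V₁) = -1.486.
W_a / W_b = -2.54 / -1.486 = 1.709.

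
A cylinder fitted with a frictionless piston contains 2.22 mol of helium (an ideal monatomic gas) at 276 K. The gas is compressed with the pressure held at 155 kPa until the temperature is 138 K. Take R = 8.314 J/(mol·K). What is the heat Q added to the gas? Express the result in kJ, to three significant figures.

Isobaric: W = nRΔT = (2.22)(8.314)(-138) = -2547 J.
ΔU = nCᵥΔT with Cᵥ = 3R/2: ΔU = (2.22)(12.47)(-138) = -3821 J.
Q = ΔU + W = -3821 − 2547 = -6368 J.

Q ≈ -6.37 kJ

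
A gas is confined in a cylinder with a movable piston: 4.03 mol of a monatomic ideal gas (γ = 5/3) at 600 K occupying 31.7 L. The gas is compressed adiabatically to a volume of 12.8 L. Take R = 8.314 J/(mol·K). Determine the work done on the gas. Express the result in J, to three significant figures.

W ≈ 25000 J

Adiabatic: TV^(γ−1) = const with γ = 5/3.
T₂ = T₁ (V₁/V₂)^(γ−1) = 600 × (31.7/12.8)^0.667 = 600 × 1.83 = 1098 K.
W_by = nCᵥ(T₁ − T₂) = (4.03)(12.47)(600 − 1098) = -25043 J.
Work on gas = −W_by = 25043 J.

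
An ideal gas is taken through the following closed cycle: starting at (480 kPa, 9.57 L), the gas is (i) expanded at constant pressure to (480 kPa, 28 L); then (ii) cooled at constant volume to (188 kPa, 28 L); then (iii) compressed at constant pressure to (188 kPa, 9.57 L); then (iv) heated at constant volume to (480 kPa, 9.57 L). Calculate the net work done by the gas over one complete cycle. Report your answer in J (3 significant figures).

Constant-volume legs do no work.
W(i) = (480)(28 − 9.57) = 8846 J; W(iii) = (188)(9.57 − 28) = -3465 J.
W_net = 8846 − 3465 = 5382 J (the clockwise enclosed area).

W_net ≈ 5380 J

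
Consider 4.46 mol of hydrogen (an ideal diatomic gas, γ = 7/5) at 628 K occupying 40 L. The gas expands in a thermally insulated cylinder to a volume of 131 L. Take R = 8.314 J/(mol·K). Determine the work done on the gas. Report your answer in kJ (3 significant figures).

Adiabatic: TV^(γ−1) = const with γ = 7/5.
T₂ = T₁ (V₁/V₂)^(γ−1) = 628 × (40/131)^0.4 = 628 × 0.6222 = 390.7 K.
W_by = nCᵥ(T₁ − T₂) = (4.46)(20.79)(628 − 390.7) = 21995 J.
Work on gas = −W_by = -21995 J.

W ≈ -22.0 kJ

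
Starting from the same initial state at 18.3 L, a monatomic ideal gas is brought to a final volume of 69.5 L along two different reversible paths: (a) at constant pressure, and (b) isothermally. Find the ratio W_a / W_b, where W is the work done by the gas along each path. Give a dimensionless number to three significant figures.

W_a / W_b ≈ 2.10

Path (a) isobaric: W = P₁(V₂ − V₁) → W_a/(P₁V₁) = 2.798.
Path (b) isothermal: W = P₁V₁ ln(V₂/V₁) → W_b/(P₁V₁) = 1.334.
W_a / W_b = 2.798 / 1.334 = 2.097.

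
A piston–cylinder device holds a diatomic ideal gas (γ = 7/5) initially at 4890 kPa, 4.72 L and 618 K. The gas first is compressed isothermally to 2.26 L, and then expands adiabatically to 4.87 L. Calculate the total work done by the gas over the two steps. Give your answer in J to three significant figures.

Step 1 (isothermal): W = P₁V₁ ln(V₂/V₁) = (23081) ln(2.26/4.72) = -16998 J.
After step 1: P = 10213 kPa, V = 2.26 L, T = 618 K.
Step 2 (adiabatic): W = (P₁V₁ − P₂V₂)/(γ−1) = (23081 − 16978)/0.4 = 15257 J.
W_total = -16998 + 15257 = -1740 J.

W_total ≈ -1740 J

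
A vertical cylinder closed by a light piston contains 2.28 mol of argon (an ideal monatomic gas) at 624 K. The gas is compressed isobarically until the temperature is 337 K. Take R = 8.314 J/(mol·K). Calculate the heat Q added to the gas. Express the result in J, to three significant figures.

Q ≈ -13600 J

Isobaric: W = nRΔT = (2.28)(8.314)(-287) = -5440 J.
ΔU = nCᵥΔT with Cᵥ = 3R/2: ΔU = (2.28)(12.47)(-287) = -8161 J.
Q = ΔU + W = -8161 − 5440 = -13601 J.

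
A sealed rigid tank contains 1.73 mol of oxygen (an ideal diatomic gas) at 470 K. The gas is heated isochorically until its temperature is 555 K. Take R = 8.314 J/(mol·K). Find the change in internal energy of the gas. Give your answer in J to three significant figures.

ΔU ≈ 3060 J

Constant volume ⇒ W = 0, so Q = ΔU = nCᵥΔT with Cᵥ = 5R/2 = 20.79 J/(mol·K).
ΔU = (1.73)(20.79)(555 − 470) = 3056 J.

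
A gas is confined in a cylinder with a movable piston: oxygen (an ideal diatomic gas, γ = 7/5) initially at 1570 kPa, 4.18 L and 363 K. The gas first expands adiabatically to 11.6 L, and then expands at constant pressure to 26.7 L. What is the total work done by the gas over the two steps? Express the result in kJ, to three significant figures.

W_total ≈ 11.2 kJ

Step 1 (adiabatic): W = (P₁V₁ − P₂V₂)/(γ−1) = (6563 − 4363)/0.4 = 5500 J.
After step 1: P = 376.1 kPa, V = 11.6 L, T = 241.3 K.
Step 2 (isobaric): W = PΔV = (376.1 kPa)(26.7 − 11.6 L) = 5679 J.
W_total = 5500 + 5679 = 11179 J.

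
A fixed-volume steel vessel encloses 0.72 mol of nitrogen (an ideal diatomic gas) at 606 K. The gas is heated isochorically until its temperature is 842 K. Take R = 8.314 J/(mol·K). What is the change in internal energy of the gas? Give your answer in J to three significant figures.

Constant volume ⇒ W = 0, so Q = ΔU = nCᵥΔT with Cᵥ = 5R/2 = 20.79 J/(mol·K).
ΔU = (0.72)(20.79)(842 − 606) = 3532 J.

ΔU ≈ 3530 J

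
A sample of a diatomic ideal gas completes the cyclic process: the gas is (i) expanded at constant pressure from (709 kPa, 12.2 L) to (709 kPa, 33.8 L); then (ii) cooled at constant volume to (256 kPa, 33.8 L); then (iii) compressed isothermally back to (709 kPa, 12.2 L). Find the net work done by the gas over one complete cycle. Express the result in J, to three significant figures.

Leg (i): W = PΔV = (709)(33.8 − 12.2) = 15314 J.
Leg (ii): W = 0.
Leg (iii): W = PᵢVᵢ ln(V_f/Vᵢ) = (8653) ln(12.2/33.8) = -8817 J.
W_net = 15314 − 8817 = 6497 J.

W_net ≈ 6500 J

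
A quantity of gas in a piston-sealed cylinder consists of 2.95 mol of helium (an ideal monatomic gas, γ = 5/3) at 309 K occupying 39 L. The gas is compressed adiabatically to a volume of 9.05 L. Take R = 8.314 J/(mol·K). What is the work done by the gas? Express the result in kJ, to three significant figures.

Adiabatic: TV^(γ−1) = const with γ = 5/3.
T₂ = T₁ (V₁/V₂)^(γ−1) = 309 × (39/9.05)^0.667 = 309 × 2.648 = 818.3 K.
W_by = nCᵥ(T₁ − T₂) = (2.95)(12.47)(309 − 818.3) = -18736 J.

W ≈ -18.7 kJ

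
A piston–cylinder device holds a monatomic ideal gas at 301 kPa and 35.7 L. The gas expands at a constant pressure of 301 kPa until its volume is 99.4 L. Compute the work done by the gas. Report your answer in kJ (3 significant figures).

Isobaric: W = P ΔV.
W = (301 kPa)(99.4 − 35.7 L) = (301)(63.7) = 19174 J.

W ≈ 19.2 kJ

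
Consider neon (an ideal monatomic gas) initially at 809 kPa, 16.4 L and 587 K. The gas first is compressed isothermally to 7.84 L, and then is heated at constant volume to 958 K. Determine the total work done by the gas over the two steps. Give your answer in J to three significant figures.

W_total ≈ -9790 J

Step 1 (isothermal): W = P₁V₁ ln(V₂/V₁) = (13268) ln(7.84/16.4) = -9792 J.
Step 2 (isochoric): W = 0 (constant volume).
W_total = -9792 + 0 = -9792 J.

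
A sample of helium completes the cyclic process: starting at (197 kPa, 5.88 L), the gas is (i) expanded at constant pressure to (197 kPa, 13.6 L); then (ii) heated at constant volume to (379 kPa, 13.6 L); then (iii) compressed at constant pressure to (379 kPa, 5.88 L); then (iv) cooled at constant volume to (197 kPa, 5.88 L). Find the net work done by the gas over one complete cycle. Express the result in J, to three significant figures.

Constant-volume legs do no work.
W(i) = (197)(13.6 − 5.88) = 1521 J; W(iii) = (379)(5.88 − 13.6) = -2926 J.
W_net = 1521 − 2926 = -1405 J (the counter-clockwise enclosed area).

W_net ≈ -1410 J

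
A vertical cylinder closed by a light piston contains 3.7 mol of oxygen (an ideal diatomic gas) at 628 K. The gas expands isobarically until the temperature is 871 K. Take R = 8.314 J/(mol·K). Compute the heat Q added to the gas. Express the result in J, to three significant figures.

Q ≈ 26200 J

Isobaric: W = nRΔT = (3.7)(8.314)(243) = 7475 J.
ΔU = nCᵥΔT with Cᵥ = 5R/2: ΔU = (3.7)(20.79)(243) = 18688 J.
Q = ΔU + W = 18688 + 7475 = 26163 J.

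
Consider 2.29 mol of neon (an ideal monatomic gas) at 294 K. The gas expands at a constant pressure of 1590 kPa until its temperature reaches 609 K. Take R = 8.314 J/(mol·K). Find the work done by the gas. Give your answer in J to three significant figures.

Isobaric: W = P ΔV = nR ΔT.
W = (2.29)(8.314)(609 − 294) = 5997 J.

W ≈ 6000 J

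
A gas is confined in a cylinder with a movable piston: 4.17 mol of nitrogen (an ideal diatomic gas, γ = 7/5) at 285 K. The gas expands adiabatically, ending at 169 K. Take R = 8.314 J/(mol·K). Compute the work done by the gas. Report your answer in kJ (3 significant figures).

W ≈ 10.1 kJ

Adiabatic ⇒ Q = 0, so W_by = −ΔU = nCᵥ(T₁ − T₂).
Cᵥ = 5R/2 = 20.79 J/(mol·K).
W = (4.17)(20.79)(285 − 169) = 10054 J.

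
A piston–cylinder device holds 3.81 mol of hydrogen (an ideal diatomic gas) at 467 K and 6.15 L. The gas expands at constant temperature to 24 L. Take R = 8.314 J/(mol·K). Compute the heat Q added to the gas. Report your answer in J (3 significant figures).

Isothermal ⇒ ΔU = 0, so Q = W = nRT ln(V₂/V₁).
Q = (3.81)(8.314)(467) ln(24/6.15) = 14793 × 1.362 = 20142 J.

Q ≈ 20100 J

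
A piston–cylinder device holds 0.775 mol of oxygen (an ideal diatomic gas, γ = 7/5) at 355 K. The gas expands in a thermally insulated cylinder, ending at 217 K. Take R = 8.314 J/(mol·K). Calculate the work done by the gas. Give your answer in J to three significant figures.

W ≈ 2220 J

Adiabatic ⇒ Q = 0, so W_by = −ΔU = nCᵥ(T₁ − T₂).
Cᵥ = 5R/2 = 20.79 J/(mol·K).
W = (0.775)(20.79)(355 − 217) = 2223 J.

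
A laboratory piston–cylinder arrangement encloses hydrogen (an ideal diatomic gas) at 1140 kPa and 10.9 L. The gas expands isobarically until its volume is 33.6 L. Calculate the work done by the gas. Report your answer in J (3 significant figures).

Isobaric: W = P ΔV.
W = (1140 kPa)(33.6 − 10.9 L) = (1140)(22.7) = 25878 J.

W ≈ 25900 J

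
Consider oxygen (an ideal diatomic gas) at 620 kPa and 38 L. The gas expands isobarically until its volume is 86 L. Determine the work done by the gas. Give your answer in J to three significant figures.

W ≈ 29800 J

Isobaric: W = P ΔV.
W = (620 kPa)(86 − 38 L) = (620)(48) = 29760 J.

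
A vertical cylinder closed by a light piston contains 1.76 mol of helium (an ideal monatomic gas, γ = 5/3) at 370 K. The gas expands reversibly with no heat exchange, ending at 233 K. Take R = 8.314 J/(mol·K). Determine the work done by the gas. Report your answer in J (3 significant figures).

W ≈ 3010 J

Adiabatic ⇒ Q = 0, so W_by = −ΔU = nCᵥ(T₁ − T₂).
Cᵥ = 3R/2 = 12.47 J/(mol·K).
W = (1.76)(12.47)(370 − 233) = 3007 J.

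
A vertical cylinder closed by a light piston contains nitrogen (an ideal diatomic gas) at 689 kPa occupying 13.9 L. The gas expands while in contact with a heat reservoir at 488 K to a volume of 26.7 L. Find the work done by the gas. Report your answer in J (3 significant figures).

Isothermal: W = nRT ln(V₂/V₁) = P₁V₁ ln(V₂/V₁).
P₁V₁ = (689 kPa)(13.9 L) = 9577 J.
W = 9577 × ln(26.7/13.9) = 9577 × 0.6528
W_by_gas = 6252 J.

W ≈ 6250 J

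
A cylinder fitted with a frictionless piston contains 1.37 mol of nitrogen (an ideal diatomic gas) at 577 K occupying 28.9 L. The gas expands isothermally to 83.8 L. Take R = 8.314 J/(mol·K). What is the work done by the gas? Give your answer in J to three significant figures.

W ≈ 7000 J

Isothermal: W = nRT ln(V₂/V₁).
W = (1.37)(8.314)(577) × ln(83.8/28.9)
  = 6572 × 1.065
W_by_gas = 6997 J.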